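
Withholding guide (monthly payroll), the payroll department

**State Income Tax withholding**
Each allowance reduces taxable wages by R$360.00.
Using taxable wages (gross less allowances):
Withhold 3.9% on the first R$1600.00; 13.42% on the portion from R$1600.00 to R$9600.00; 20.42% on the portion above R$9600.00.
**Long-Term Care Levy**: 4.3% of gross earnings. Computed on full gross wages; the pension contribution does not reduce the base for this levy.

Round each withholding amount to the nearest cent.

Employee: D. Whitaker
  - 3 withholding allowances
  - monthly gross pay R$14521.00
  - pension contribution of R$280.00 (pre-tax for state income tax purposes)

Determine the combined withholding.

State Income Tax: taxable = R$14521.00 − R$280.00 − 3×R$360.00 = R$13161.00
  R$1136.00 + 20.42% × (R$13161.00 − R$9600.00) = R$1136.00 + 20.42% × R$3561.00 = R$1863.16
Long-Term Care Levy: 4.3% × R$14521.00 = R$624.40
Total: R$1863.16 + R$624.40 = R$2487.56

R$2487.56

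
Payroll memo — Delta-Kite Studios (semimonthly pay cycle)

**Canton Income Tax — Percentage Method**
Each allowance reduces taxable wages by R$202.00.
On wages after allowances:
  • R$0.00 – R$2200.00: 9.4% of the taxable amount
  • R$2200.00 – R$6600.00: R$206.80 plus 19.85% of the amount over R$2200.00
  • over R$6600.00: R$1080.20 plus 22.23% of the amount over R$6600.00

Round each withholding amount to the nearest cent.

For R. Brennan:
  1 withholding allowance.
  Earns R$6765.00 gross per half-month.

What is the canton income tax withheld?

R$1072.86

Canton Income Tax: taxable = R$6765.00 − 1×R$202.00 = R$6563.00
  R$206.80 + 19.85% × (R$6563.00 − R$2200.00) = R$206.80 + 19.85% × R$4363.00 = R$1072.86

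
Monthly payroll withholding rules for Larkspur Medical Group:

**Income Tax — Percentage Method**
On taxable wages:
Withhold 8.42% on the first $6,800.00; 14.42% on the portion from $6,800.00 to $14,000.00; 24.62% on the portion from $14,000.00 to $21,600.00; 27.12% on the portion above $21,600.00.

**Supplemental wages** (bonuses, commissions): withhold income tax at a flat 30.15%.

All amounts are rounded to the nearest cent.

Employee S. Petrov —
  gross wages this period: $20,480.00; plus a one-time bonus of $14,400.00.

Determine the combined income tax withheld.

Income Tax: taxable = $20,480.00
  $1,610.80 + 24.62% × ($20,480.00 − $14,000.00) = $1,610.80 + 24.62% × $6,480.00 = $3,206.18
Supplemental (30.15% flat on bonus): 30.15% × $14,400.00 = $4,341.60
Total income tax: $3,206.18 + $4,341.60 = $7,547.78

$7,547.78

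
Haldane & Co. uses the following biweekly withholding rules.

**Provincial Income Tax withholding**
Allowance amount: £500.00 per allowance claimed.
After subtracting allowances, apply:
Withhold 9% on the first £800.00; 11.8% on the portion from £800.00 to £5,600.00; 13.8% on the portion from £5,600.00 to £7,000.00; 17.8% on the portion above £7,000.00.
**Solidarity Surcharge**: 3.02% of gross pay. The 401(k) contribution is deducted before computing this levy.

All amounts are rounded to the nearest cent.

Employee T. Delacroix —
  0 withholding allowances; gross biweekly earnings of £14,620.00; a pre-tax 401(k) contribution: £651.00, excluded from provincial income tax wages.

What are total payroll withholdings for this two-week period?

£2,493.94

Provincial Income Tax: taxable = £14,620.00 − £651.00 = £13,969.00
  £831.60 + 17.8% × (£13,969.00 − £7,000.00) = £831.60 + 17.8% × £6,969.00 = £2,072.08
Solidarity Surcharge: 3.02% × £13,969.00 = £421.86
Total: £2,072.08 + £421.86 = £2,493.94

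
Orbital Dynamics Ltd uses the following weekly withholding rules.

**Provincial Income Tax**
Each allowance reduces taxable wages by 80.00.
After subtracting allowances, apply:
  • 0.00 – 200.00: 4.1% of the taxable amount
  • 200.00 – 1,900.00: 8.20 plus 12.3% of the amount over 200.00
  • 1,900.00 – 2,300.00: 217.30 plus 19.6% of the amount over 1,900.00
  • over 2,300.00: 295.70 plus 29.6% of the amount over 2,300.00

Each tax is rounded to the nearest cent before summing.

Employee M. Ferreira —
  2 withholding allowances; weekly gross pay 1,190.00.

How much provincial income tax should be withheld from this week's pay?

Provincial Income Tax: taxable = 1,190.00 − 2×80.00 = 1,030.00
  8.20 + 12.3% × (1,030.00 − 200.00) = 8.20 + 12.3% × 830.00 = 110.29

110.29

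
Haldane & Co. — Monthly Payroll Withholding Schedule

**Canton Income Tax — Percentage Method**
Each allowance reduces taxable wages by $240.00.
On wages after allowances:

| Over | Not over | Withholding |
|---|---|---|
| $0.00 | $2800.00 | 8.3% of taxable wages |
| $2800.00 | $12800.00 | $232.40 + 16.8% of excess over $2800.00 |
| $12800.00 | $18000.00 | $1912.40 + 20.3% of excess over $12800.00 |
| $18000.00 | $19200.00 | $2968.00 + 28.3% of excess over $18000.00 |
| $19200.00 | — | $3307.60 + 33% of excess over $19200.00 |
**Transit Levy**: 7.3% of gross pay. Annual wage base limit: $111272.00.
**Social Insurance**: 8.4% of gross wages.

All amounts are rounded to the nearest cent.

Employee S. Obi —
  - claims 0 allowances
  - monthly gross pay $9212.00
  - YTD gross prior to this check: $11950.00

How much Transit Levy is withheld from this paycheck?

$672.48

Transit Levy: 7.3% × $9212.00 = $672.48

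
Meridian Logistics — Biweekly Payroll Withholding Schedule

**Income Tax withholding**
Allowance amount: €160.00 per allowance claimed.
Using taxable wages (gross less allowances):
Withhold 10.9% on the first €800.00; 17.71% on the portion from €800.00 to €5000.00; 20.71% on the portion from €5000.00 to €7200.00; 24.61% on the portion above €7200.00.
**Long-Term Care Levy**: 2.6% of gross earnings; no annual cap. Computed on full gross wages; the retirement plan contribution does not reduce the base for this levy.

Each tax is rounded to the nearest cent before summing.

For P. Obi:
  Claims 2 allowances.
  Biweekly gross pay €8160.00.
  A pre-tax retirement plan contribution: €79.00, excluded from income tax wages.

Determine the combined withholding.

€1636.86

Income Tax: taxable = €8160.00 − €79.00 − 2×€160.00 = €7761.00
  €1286.64 + 24.61% × (€7761.00 − €7200.00) = €1286.64 + 24.61% × €561.00 = €1424.70
Long-Term Care Levy: 2.6% × €8160.00 = €212.16
Total: €1424.70 + €212.16 = €1636.86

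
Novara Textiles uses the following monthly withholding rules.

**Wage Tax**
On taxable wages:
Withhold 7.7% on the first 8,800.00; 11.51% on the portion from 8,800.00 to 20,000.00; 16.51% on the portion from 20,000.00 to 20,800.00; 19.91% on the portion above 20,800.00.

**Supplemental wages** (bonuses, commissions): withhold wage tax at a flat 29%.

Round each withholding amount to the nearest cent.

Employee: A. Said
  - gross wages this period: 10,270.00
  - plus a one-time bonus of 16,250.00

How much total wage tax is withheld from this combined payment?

5,559.30

Wage Tax: taxable = 10,270.00
  677.60 + 11.51% × (10,270.00 − 8,800.00) = 677.60 + 11.51% × 1,470.00 = 846.80
Supplemental (29% flat on bonus): 29% × 16,250.00 = 4,712.50
Total wage tax: 846.80 + 4,712.50 = 5,559.30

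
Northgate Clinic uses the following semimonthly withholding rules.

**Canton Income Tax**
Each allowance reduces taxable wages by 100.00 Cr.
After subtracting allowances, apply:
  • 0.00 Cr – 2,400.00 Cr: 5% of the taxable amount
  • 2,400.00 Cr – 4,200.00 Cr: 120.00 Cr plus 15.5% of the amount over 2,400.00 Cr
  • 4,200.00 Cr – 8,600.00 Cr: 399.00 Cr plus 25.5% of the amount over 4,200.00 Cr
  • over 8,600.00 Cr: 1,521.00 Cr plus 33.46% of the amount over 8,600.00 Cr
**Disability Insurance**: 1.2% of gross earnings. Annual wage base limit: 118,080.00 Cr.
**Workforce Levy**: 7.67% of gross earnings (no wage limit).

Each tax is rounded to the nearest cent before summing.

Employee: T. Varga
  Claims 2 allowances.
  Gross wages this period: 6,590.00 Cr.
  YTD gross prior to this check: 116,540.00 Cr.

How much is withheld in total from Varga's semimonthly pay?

1,481.38 Cr

Canton Income Tax: taxable = 6,590.00 Cr − 2×100.00 Cr = 6,390.00 Cr
  399.00 Cr + 25.5% × (6,390.00 Cr − 4,200.00 Cr) = 399.00 Cr + 25.5% × 2,190.00 Cr = 957.45 Cr
Disability Insurance: cap 118,080.00 Cr − YTD 116,540.00 Cr = 1,540.00 Cr subject; 1.2% × 1,540.00 Cr = 18.48 Cr
Workforce Levy: 7.67% × 6,590.00 Cr = 505.45 Cr
Total: 957.45 Cr + 18.48 Cr + 505.45 Cr = 1,481.38 Cr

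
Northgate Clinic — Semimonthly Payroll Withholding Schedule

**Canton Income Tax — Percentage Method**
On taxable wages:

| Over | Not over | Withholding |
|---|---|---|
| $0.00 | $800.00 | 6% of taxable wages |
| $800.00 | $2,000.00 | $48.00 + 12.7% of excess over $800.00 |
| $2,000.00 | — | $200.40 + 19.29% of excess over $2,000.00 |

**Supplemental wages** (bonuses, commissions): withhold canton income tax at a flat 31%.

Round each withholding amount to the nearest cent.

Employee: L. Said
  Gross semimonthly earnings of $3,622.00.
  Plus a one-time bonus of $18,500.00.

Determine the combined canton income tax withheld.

$6,248.28

Canton Income Tax: taxable = $3,622.00
  $200.40 + 19.29% × ($3,622.00 − $2,000.00) = $200.40 + 19.29% × $1,622.00 = $513.28
Supplemental (31% flat on bonus): 31% × $18,500.00 = $5,735.00
Total canton income tax: $513.28 + $5,735.00 = $6,248.28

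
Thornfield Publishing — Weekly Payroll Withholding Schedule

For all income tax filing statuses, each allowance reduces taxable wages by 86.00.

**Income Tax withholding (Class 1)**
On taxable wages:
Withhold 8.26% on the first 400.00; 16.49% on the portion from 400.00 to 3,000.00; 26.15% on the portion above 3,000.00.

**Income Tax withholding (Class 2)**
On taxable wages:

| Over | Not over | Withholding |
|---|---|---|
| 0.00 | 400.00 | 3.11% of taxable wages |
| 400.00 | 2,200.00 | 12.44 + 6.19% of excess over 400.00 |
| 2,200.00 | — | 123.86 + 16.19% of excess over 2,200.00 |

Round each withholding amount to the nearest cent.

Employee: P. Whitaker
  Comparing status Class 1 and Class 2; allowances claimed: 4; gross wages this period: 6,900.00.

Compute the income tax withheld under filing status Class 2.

Income Tax (Class 2): taxable = 6,900.00 − 4×86.00 = 6,556.00
  123.86 + 16.19% × (6,556.00 − 2,200.00) = 123.86 + 16.19% × 4,356.00 = 829.10

829.10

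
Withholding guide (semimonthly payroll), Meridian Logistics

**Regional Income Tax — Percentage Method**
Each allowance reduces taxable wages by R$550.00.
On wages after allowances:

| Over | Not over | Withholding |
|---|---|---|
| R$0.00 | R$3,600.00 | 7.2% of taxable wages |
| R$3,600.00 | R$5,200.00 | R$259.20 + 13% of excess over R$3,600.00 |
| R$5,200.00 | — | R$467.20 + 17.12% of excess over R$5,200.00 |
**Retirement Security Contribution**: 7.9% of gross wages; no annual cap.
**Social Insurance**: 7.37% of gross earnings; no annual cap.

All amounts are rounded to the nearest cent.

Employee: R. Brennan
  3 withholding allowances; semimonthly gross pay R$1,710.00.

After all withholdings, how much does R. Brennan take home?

R$1,444.56

Regional Income Tax: taxable = R$1,710.00 − 3×R$550.00 = R$60.00
  7.2% × R$60.00 = R$4.32
Retirement Security Contribution: 7.9% × R$1,710.00 = R$135.09
Social Insurance: 7.37% × R$1,710.00 = R$126.03
Total withheld: R$4.32 + R$135.09 + R$126.03 = R$265.44
Net pay: R$1,710.00 − R$265.44 = R$1,444.56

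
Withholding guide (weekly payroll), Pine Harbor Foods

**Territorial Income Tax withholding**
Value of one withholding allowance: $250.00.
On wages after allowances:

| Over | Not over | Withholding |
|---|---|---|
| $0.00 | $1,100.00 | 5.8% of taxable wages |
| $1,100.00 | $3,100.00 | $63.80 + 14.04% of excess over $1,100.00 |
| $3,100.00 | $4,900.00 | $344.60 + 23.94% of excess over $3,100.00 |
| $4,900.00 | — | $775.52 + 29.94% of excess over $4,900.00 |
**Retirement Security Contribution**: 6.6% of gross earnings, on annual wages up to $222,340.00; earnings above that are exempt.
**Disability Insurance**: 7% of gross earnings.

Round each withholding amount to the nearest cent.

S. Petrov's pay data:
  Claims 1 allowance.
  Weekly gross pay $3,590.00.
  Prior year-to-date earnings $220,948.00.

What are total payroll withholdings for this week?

$745.23

Territorial Income Tax: taxable = $3,590.00 − 1×$250.00 = $3,340.00
  $344.60 + 23.94% × ($3,340.00 − $3,100.00) = $344.60 + 23.94% × $240.00 = $402.06
Retirement Security Contribution: cap $222,340.00 − YTD $220,948.00 = $1,392.00 subject; 6.6% × $1,392.00 = $91.87
Disability Insurance: 7% × $3,590.00 = $251.30
Total: $402.06 + $91.87 + $251.30 = $745.23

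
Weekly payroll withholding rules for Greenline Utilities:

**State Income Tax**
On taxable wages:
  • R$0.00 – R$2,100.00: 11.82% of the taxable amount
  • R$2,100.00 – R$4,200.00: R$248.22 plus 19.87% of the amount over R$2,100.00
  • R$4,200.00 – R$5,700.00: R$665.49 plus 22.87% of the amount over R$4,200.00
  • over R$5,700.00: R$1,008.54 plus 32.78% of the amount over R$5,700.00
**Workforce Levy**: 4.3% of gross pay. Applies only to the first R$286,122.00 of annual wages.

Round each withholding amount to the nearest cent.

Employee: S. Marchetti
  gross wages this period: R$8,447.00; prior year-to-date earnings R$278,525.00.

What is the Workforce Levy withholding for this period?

Workforce Levy: cap R$286,122.00 − YTD R$278,525.00 = R$7,597.00 subject; 4.3% × R$7,597.00 = R$326.67

R$326.67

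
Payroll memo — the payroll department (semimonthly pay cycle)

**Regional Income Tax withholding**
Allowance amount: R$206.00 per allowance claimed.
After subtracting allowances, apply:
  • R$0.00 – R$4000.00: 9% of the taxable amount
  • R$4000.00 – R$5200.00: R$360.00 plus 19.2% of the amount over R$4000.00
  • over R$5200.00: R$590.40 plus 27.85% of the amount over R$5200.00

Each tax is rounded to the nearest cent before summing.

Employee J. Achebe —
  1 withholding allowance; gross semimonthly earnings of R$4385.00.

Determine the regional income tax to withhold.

R$394.37

Regional Income Tax: taxable = R$4385.00 − 1×R$206.00 = R$4179.00
  R$360.00 + 19.2% × (R$4179.00 − R$4000.00) = R$360.00 + 19.2% × R$179.00 = R$394.37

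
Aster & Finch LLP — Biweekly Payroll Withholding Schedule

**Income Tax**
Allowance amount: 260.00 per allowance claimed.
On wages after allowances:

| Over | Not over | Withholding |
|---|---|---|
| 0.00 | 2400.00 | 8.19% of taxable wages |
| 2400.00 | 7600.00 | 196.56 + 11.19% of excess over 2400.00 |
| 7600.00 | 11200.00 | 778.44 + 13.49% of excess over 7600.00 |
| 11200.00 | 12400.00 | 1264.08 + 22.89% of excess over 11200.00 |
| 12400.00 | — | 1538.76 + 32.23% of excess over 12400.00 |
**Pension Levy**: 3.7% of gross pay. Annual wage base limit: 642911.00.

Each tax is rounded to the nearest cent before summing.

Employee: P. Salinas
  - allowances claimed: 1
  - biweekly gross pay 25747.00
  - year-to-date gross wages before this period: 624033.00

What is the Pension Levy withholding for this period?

Pension Levy: cap 642911.00 − YTD 624033.00 = 18878.00 subject; 3.7% × 18878.00 = 698.49

698.49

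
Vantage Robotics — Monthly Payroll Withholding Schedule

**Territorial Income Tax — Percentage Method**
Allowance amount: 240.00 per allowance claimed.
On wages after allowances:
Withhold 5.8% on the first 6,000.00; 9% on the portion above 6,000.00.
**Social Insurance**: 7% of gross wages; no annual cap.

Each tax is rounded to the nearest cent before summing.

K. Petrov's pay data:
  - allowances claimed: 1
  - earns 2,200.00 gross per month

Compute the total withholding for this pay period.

Territorial Income Tax: taxable = 2,200.00 − 1×240.00 = 1,960.00
  5.8% × 1,960.00 = 113.68
Social Insurance: 7% × 2,200.00 = 154.00
Total: 113.68 + 154.00 = 267.68

267.68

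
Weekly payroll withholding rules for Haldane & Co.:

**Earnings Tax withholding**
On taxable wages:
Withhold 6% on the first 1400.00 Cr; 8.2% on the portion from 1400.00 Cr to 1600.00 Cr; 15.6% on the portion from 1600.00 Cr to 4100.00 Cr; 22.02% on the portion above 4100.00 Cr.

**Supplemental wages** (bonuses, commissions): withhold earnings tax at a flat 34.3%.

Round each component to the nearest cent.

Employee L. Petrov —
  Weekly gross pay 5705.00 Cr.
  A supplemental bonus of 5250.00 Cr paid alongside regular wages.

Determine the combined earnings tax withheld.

2644.57 Cr

Earnings Tax: taxable = 5705.00 Cr
  490.40 Cr + 22.02% × (5705.00 Cr − 4100.00 Cr) = 490.40 Cr + 22.02% × 1605.00 Cr = 843.82 Cr
Supplemental (34.3% flat on bonus): 34.3% × 5250.00 Cr = 1800.75 Cr
Total earnings tax: 843.82 Cr + 1800.75 Cr = 2644.57 Cr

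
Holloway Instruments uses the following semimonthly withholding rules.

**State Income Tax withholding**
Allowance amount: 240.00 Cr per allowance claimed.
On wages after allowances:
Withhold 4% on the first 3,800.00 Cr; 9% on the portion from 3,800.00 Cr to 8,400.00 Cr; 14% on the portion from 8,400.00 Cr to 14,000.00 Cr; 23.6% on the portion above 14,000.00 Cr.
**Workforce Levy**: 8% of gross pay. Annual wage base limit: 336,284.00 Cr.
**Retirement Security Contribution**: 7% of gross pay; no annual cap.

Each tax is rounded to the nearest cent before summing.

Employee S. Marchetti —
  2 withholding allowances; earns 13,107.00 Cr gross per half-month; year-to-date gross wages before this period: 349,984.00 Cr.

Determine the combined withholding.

2,075.27 Cr

State Income Tax: taxable = 13,107.00 Cr − 2×240.00 Cr = 12,627.00 Cr
  566.00 Cr + 14% × (12,627.00 Cr − 8,400.00 Cr) = 566.00 Cr + 14% × 4,227.00 Cr = 1,157.78 Cr
Workforce Levy: YTD 349,984.00 Cr ≥ cap 336,284.00 Cr → 0.00 Cr
Retirement Security Contribution: 7% × 13,107.00 Cr = 917.49 Cr
Total: 1,157.78 Cr + 0.00 Cr + 917.49 Cr = 2,075.27 Cr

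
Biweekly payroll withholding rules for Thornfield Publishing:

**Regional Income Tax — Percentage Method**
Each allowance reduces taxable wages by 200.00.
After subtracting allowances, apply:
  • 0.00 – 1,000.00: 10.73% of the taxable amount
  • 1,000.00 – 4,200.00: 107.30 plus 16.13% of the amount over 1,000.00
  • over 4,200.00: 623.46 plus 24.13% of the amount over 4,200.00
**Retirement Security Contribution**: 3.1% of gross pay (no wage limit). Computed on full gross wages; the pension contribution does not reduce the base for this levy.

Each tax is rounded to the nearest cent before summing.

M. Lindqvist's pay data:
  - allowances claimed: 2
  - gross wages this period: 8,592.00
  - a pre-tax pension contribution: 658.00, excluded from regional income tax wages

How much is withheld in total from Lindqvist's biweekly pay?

Regional Income Tax: taxable = 8,592.00 − 658.00 − 2×200.00 = 7,534.00
  623.46 + 24.13% × (7,534.00 − 4,200.00) = 623.46 + 24.13% × 3,334.00 = 1,427.95
Retirement Security Contribution: 3.1% × 8,592.00 = 266.35
Total: 1,427.95 + 266.35 = 1,694.30

1,694.30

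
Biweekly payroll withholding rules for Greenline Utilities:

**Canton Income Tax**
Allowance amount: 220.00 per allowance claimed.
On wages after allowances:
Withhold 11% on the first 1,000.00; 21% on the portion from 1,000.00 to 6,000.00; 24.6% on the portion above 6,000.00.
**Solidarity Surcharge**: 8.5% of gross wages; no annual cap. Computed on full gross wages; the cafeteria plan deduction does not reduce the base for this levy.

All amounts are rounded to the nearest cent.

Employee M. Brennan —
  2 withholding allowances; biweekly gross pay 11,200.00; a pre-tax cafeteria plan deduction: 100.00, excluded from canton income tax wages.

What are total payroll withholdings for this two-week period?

3,258.36

Canton Income Tax: taxable = 11,200.00 − 100.00 − 2×220.00 = 10,660.00
  1,160.00 + 24.6% × (10,660.00 − 6,000.00) = 1,160.00 + 24.6% × 4,660.00 = 2,306.36
Solidarity Surcharge: 8.5% × 11,200.00 = 952.00
Total: 2,306.36 + 952.00 = 3,258.36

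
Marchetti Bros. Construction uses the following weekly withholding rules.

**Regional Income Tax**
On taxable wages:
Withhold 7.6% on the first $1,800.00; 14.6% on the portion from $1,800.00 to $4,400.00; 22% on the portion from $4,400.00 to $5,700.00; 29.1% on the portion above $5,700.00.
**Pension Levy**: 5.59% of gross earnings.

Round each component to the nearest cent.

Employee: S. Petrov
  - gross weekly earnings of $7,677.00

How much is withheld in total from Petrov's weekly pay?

Regional Income Tax: taxable = $7,677.00
  $802.40 + 29.1% × ($7,677.00 − $5,700.00) = $802.40 + 29.1% × $1,977.00 = $1,377.71
Pension Levy: 5.59% × $7,677.00 = $429.14
Total: $1,377.71 + $429.14 = $1,806.85

$1,806.85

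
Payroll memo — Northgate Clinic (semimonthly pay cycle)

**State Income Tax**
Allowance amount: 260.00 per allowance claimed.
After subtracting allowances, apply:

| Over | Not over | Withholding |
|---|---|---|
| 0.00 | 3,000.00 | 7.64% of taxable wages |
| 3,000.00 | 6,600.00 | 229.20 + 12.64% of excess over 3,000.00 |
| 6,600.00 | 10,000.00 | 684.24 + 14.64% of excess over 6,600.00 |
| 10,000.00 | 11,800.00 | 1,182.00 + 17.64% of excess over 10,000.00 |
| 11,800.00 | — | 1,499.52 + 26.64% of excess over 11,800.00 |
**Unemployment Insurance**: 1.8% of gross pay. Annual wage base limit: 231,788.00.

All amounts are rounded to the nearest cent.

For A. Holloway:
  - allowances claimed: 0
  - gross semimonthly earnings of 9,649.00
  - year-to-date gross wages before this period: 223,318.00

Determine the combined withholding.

1,283.07

State Income Tax: taxable = 9,649.00
  684.24 + 14.64% × (9,649.00 − 6,600.00) = 684.24 + 14.64% × 3,049.00 = 1,130.61
Unemployment Insurance: cap 231,788.00 − YTD 223,318.00 = 8,470.00 subject; 1.8% × 8,470.00 = 152.46
Total: 1,130.61 + 152.46 = 1,283.07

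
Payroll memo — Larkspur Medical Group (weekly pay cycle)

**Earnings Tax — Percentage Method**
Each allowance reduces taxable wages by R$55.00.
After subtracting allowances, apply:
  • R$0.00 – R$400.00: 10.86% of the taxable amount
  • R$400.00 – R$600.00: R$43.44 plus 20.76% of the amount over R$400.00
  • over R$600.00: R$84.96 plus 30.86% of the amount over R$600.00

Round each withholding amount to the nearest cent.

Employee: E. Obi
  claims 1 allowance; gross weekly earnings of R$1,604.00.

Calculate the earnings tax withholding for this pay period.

Earnings Tax: taxable = R$1,604.00 − 1×R$55.00 = R$1,549.00
  R$84.96 + 30.86% × (R$1,549.00 − R$600.00) = R$84.96 + 30.86% × R$949.00 = R$377.82

R$377.82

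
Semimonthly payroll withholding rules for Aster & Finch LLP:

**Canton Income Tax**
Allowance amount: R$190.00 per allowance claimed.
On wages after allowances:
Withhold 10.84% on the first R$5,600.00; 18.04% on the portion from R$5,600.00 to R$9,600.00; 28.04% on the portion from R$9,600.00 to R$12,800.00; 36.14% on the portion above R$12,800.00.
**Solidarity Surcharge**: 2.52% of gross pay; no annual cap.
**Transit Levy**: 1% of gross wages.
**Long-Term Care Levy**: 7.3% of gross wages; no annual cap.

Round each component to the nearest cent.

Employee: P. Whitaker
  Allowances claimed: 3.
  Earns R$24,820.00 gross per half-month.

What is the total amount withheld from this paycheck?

R$9,049.47

Canton Income Tax: taxable = R$24,820.00 − 3×R$190.00 = R$24,250.00
  R$2,225.92 + 36.14% × (R$24,250.00 − R$12,800.00) = R$2,225.92 + 36.14% × R$11,450.00 = R$6,363.95
Solidarity Surcharge: 2.52% × R$24,820.00 = R$625.46
Transit Levy: 1% × R$24,820.00 = R$248.20
Long-Term Care Levy: 7.3% × R$24,820.00 = R$1,811.86
Total: R$6,363.95 + R$625.46 + R$248.20 + R$1,811.86 = R$9,049.47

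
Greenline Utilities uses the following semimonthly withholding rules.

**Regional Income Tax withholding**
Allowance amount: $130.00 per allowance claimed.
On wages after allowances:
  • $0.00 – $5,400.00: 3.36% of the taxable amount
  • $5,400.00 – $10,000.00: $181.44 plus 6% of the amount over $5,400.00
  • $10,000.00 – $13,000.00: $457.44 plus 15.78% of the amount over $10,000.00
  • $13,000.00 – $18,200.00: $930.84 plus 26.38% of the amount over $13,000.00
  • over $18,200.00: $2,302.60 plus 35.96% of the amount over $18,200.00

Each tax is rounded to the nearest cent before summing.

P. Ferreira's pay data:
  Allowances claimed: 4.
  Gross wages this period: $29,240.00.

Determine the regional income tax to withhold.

Regional Income Tax: taxable = $29,240.00 − 4×$130.00 = $28,720.00
  $2,302.60 + 35.96% × ($28,720.00 − $18,200.00) = $2,302.60 + 35.96% × $10,520.00 = $6,085.59

$6,085.59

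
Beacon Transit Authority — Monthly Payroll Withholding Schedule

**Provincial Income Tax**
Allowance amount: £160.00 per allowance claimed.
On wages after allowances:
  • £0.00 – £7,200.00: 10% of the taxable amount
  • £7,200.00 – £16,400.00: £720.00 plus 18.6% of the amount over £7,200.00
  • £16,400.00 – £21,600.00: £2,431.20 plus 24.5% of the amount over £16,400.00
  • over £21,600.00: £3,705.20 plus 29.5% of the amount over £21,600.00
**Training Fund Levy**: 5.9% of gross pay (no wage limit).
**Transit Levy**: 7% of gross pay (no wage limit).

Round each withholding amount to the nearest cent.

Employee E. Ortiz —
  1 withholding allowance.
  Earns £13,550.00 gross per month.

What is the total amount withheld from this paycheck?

£3,619.29

Provincial Income Tax: taxable = £13,550.00 − 1×£160.00 = £13,390.00
  £720.00 + 18.6% × (£13,390.00 − £7,200.00) = £720.00 + 18.6% × £6,190.00 = £1,871.34
Training Fund Levy: 5.9% × £13,550.00 = £799.45
Transit Levy: 7% × £13,550.00 = £948.50
Total: £1,871.34 + £799.45 + £948.50 = £3,619.29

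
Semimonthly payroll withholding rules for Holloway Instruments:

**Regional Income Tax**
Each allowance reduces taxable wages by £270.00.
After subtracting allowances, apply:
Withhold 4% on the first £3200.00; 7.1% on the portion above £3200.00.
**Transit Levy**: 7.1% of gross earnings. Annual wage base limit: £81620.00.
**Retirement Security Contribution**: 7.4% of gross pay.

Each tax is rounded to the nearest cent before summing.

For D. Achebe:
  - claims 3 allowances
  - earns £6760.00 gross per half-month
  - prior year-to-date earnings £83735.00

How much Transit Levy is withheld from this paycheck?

Transit Levy: YTD £83735.00 ≥ cap £81620.00 → £0.00

£0.00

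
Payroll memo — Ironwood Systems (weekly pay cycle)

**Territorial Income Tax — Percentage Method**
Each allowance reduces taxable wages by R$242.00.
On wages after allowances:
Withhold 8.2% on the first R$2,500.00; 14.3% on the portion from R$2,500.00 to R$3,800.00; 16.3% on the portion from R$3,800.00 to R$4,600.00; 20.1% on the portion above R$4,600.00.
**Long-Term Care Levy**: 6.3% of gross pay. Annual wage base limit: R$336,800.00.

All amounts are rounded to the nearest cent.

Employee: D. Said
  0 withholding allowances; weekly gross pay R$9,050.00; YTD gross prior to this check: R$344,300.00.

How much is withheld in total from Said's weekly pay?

Territorial Income Tax: taxable = R$9,050.00
  R$521.30 + 20.1% × (R$9,050.00 − R$4,600.00) = R$521.30 + 20.1% × R$4,450.00 = R$1,415.75
Long-Term Care Levy: YTD R$344,300.00 ≥ cap R$336,800.00 → R$0.00
Total: R$1,415.75 + R$0.00 = R$1,415.75

R$1,415.75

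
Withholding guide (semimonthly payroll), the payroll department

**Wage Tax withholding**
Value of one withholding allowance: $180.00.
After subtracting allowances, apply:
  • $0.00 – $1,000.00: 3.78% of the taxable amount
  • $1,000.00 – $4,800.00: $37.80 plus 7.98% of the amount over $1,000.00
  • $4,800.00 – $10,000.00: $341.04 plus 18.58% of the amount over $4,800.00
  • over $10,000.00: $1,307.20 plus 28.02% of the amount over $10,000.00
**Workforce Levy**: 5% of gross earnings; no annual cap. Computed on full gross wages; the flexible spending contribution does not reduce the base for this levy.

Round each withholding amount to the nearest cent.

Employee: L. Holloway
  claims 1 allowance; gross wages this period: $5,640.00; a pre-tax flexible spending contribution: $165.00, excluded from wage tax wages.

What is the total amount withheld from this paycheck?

$715.01

Wage Tax: taxable = $5,640.00 − $165.00 − 1×$180.00 = $5,295.00
  $341.04 + 18.58% × ($5,295.00 − $4,800.00) = $341.04 + 18.58% × $495.00 = $433.01
Workforce Levy: 5% × $5,640.00 = $282.00
Total: $433.01 + $282.00 = $715.01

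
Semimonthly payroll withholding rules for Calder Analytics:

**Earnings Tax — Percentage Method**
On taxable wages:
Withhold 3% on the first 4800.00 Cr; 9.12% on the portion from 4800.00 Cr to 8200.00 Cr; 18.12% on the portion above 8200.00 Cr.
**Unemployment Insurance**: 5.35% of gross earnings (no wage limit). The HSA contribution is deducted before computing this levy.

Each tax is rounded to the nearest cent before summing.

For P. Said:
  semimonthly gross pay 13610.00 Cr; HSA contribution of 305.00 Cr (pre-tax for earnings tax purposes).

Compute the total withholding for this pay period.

2090.93 Cr

Earnings Tax: taxable = 13610.00 Cr − 305.00 Cr = 13305.00 Cr
  454.08 Cr + 18.12% × (13305.00 Cr − 8200.00 Cr) = 454.08 Cr + 18.12% × 5105.00 Cr = 1379.11 Cr
Unemployment Insurance: 5.35% × 13305.00 Cr = 711.82 Cr
Total: 1379.11 Cr + 711.82 Cr = 2090.93 Cr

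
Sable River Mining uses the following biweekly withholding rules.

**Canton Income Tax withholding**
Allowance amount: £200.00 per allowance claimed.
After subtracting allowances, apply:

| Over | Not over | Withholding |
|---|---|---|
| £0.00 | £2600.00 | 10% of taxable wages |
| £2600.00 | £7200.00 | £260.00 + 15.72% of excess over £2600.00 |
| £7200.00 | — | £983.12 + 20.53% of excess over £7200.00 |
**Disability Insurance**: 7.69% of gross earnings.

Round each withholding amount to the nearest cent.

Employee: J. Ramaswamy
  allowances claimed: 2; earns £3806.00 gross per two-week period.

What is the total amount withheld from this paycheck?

Canton Income Tax: taxable = £3806.00 − 2×£200.00 = £3406.00
  £260.00 + 15.72% × (£3406.00 − £2600.00) = £260.00 + 15.72% × £806.00 = £386.70
Disability Insurance: 7.69% × £3806.00 = £292.68
Total: £386.70 + £292.68 = £679.38

£679.38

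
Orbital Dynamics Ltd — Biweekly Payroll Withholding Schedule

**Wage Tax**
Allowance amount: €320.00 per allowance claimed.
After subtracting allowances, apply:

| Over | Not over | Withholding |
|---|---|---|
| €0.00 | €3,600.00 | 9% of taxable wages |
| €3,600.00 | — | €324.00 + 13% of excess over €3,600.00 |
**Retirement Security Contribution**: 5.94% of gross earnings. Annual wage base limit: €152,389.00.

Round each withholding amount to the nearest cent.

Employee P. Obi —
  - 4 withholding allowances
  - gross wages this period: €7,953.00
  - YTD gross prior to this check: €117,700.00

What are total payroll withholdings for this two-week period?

Wage Tax: taxable = €7,953.00 − 4×€320.00 = €6,673.00
  €324.00 + 13% × (€6,673.00 − €3,600.00) = €324.00 + 13% × €3,073.00 = €723.49
Retirement Security Contribution: 5.94% × €7,953.00 = €472.41
Total: €723.49 + €472.41 = €1,195.90

€1,195.90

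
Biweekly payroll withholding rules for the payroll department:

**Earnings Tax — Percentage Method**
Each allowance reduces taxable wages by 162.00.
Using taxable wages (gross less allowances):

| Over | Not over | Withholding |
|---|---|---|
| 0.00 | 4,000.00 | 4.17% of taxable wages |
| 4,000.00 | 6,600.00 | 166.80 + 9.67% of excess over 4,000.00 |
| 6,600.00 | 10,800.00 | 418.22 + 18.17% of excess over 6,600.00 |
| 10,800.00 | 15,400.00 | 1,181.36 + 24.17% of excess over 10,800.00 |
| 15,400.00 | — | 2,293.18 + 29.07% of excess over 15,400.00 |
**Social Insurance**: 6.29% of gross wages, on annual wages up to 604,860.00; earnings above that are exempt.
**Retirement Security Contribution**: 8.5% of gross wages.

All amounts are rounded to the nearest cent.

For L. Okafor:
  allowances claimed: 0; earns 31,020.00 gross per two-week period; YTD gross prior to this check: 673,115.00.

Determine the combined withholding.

Earnings Tax: taxable = 31,020.00
  2,293.18 + 29.07% × (31,020.00 − 15,400.00) = 2,293.18 + 29.07% × 15,620.00 = 6,833.91
Social Insurance: YTD 673,115.00 ≥ cap 604,860.00 → 0.00
Retirement Security Contribution: 8.5% × 31,020.00 = 2,636.70
Total: 6,833.91 + 0.00 + 2,636.70 = 9,470.61

9,470.61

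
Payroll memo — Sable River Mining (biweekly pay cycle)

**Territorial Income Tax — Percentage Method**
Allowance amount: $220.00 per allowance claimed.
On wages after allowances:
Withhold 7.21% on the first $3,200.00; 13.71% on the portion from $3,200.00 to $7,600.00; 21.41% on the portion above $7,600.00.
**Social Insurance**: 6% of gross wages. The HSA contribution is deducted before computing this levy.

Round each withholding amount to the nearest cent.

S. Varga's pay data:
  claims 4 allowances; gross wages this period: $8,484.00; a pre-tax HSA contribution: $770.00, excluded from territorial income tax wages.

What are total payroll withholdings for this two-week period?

$1,191.78

Territorial Income Tax: taxable = $8,484.00 − $770.00 − 4×$220.00 = $6,834.00
  $230.72 + 13.71% × ($6,834.00 − $3,200.00) = $230.72 + 13.71% × $3,634.00 = $728.94
Social Insurance: 6% × $7,714.00 = $462.84
Total: $728.94 + $462.84 = $1,191.78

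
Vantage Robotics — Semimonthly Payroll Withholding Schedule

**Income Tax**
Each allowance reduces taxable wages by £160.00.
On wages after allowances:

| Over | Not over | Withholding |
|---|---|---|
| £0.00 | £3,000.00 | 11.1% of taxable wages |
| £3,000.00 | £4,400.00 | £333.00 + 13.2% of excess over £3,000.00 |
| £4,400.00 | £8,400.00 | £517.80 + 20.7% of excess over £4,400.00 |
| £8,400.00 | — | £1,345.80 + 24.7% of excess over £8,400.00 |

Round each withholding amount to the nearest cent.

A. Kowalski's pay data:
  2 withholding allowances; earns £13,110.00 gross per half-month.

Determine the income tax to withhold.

£2,430.13

Income Tax: taxable = £13,110.00 − 2×£160.00 = £12,790.00
  £1,345.80 + 24.7% × (£12,790.00 − £8,400.00) = £1,345.80 + 24.7% × £4,390.00 = £2,430.13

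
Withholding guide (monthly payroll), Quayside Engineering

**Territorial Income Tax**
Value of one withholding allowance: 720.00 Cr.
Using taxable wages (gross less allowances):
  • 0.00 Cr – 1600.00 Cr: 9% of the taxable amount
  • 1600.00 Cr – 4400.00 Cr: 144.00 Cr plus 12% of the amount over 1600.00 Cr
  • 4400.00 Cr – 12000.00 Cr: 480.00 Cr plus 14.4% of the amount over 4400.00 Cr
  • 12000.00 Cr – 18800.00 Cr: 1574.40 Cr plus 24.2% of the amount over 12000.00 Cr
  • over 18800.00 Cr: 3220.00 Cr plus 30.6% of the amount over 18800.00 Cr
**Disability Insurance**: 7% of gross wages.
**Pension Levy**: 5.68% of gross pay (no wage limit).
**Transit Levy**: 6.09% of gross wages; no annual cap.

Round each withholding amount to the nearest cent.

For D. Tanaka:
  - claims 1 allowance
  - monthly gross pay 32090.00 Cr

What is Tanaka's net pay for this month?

19000.29 Cr

Territorial Income Tax: taxable = 32090.00 Cr − 1×720.00 Cr = 31370.00 Cr
  3220.00 Cr + 30.6% × (31370.00 Cr − 18800.00 Cr) = 3220.00 Cr + 30.6% × 12570.00 Cr = 7066.42 Cr
Disability Insurance: 7% × 32090.00 Cr = 2246.30 Cr
Pension Levy: 5.68% × 32090.00 Cr = 1822.71 Cr
Transit Levy: 6.09% × 32090.00 Cr = 1954.28 Cr
Total withheld: 7066.42 Cr + 2246.30 Cr + 1822.71 Cr + 1954.28 Cr = 13089.71 Cr
Net pay: 32090.00 Cr − 13089.71 Cr = 19000.29 Cr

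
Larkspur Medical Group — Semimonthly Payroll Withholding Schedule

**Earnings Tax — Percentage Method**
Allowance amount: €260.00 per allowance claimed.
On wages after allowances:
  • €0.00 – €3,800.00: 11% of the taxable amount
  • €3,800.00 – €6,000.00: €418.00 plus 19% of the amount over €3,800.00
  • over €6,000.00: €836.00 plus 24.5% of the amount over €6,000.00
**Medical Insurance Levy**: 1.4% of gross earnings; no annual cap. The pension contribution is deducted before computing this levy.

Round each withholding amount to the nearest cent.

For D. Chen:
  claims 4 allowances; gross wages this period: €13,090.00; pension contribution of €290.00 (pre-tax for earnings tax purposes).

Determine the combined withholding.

€2,426.40

Earnings Tax: taxable = €13,090.00 − €290.00 − 4×€260.00 = €11,760.00
  €836.00 + 24.5% × (€11,760.00 − €6,000.00) = €836.00 + 24.5% × €5,760.00 = €2,247.20
Medical Insurance Levy: 1.4% × €12,800.00 = €179.20
Total: €2,247.20 + €179.20 = €2,426.40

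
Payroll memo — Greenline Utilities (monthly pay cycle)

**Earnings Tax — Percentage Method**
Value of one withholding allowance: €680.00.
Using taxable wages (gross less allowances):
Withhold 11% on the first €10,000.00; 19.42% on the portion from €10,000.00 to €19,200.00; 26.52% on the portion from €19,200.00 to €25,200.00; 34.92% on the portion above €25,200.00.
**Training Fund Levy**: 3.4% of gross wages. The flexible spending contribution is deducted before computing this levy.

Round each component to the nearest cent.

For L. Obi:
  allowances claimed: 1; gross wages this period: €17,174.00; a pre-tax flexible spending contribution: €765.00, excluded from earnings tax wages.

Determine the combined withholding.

Earnings Tax: taxable = €17,174.00 − €765.00 − 1×€680.00 = €15,729.00
  €1,100.00 + 19.42% × (€15,729.00 − €10,000.00) = €1,100.00 + 19.42% × €5,729.00 = €2,212.57
Training Fund Levy: 3.4% × €16,409.00 = €557.91
Total: €2,212.57 + €557.91 = €2,770.48

€2,770.48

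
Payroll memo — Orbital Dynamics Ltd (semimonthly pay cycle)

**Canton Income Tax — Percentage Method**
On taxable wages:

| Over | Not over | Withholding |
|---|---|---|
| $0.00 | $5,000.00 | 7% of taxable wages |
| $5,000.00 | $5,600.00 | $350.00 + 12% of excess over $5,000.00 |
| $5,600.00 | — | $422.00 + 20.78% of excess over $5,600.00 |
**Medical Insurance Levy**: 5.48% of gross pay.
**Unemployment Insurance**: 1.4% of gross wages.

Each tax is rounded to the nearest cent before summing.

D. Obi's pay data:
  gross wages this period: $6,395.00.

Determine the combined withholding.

Canton Income Tax: taxable = $6,395.00
  $422.00 + 20.78% × ($6,395.00 − $5,600.00) = $422.00 + 20.78% × $795.00 = $587.20
Medical Insurance Levy: 5.48% × $6,395.00 = $350.45
Unemployment Insurance: 1.4% × $6,395.00 = $89.53
Total: $587.20 + $350.45 + $89.53 = $1,027.18

$1,027.18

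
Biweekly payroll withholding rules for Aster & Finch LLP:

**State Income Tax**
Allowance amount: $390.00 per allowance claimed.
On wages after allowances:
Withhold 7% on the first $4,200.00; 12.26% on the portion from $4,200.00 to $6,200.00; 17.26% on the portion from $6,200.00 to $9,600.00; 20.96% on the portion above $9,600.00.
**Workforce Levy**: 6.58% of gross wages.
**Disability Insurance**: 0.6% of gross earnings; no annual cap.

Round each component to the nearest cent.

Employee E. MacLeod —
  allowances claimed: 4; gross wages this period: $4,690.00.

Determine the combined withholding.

State Income Tax: taxable = $4,690.00 − 4×$390.00 = $3,130.00
  7% × $3,130.00 = $219.10
Workforce Levy: 6.58% × $4,690.00 = $308.60
Disability Insurance: 0.6% × $4,690.00 = $28.14
Total: $219.10 + $308.60 + $28.14 = $555.84

$555.84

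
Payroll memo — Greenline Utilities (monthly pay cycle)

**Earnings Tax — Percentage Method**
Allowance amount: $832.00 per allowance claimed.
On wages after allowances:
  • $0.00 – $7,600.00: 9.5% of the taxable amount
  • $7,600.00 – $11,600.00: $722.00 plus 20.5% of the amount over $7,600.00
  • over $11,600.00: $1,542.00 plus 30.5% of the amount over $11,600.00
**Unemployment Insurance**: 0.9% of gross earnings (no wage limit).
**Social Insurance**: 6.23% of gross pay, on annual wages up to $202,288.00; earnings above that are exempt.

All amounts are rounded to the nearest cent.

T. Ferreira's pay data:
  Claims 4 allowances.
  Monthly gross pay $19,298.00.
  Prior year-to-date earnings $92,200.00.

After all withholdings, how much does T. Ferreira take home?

Earnings Tax: taxable = $19,298.00 − 4×$832.00 = $15,970.00
  $1,542.00 + 30.5% × ($15,970.00 − $11,600.00) = $1,542.00 + 30.5% × $4,370.00 = $2,874.85
Unemployment Insurance: 0.9% × $19,298.00 = $173.68
Social Insurance: 6.23% × $19,298.00 = $1,202.27
Total withheld: $2,874.85 + $173.68 + $1,202.27 = $4,250.80
Net pay: $19,298.00 − $4,250.80 = $15,047.20

$15,047.20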